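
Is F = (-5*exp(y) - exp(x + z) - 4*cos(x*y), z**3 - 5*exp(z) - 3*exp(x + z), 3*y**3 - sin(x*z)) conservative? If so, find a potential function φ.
No, ∇×F = (9*y**2 - 3*z**2 + 5*exp(z) + 3*exp(x + z), z*cos(x*z) - exp(x + z), -4*x*sin(x*y) + 5*exp(y) - 3*exp(x + z)) ≠ 0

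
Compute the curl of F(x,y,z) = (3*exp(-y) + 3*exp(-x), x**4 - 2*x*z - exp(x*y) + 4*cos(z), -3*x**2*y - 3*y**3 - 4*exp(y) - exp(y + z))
(-3*x**2 + 2*x - 9*y**2 - 4*exp(y) - exp(y + z) + 4*sin(z), 6*x*y, 4*x**3 - y*exp(x*y) - 2*z + 3*exp(-y))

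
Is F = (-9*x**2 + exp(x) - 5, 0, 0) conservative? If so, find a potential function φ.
Yes, F is conservative. φ = -3*x**3 - 5*x + exp(x)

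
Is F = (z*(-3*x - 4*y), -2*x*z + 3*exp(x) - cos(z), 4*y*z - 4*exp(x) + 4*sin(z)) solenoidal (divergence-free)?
No, ∇·F = 4*y - 3*z + 4*cos(z)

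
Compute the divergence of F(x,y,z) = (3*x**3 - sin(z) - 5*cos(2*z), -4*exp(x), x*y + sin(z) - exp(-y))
9*x**2 + cos(z)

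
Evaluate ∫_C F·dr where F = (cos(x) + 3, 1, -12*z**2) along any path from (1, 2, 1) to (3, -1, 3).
-101 - sin(1) + sin(3)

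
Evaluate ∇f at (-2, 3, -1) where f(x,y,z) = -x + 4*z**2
(-1, 0, -8)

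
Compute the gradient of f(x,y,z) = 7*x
(7, 0, 0)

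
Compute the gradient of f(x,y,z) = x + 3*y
(1, 3, 0)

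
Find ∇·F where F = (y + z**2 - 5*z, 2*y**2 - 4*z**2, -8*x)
4*y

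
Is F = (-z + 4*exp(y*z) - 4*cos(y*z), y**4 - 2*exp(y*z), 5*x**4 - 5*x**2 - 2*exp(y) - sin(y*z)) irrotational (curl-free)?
No, ∇×F = (2*y*exp(y*z) - z*cos(y*z) - 2*exp(y), -20*x**3 + 10*x + 4*y*exp(y*z) + 4*y*sin(y*z) - 1, -4*z*(exp(y*z) + sin(y*z)))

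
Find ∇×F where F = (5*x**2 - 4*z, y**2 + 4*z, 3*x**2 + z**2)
(-4, -6*x - 4, 0)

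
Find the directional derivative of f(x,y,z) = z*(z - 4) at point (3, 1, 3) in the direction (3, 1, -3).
-6*sqrt(19)/19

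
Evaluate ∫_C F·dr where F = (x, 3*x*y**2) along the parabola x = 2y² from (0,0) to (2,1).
16/5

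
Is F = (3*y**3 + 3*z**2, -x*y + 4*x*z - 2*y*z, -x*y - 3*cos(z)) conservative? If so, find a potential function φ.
No, ∇×F = (-5*x + 2*y, y + 6*z, -9*y**2 - y + 4*z) ≠ 0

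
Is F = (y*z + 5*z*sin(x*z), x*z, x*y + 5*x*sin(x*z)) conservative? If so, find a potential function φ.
Yes, F is conservative. φ = x*y*z - 5*cos(x*z)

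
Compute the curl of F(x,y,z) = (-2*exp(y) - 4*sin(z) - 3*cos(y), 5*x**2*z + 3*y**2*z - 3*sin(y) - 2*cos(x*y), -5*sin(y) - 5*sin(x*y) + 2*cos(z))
(-5*x**2 - 5*x*cos(x*y) - 3*y**2 - 5*cos(y), 5*y*cos(x*y) - 4*cos(z), 10*x*z + 2*y*sin(x*y) + 2*exp(y) - 3*sin(y))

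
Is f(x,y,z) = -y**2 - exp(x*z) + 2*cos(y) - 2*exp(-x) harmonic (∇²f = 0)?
No, ∇²f = -x**2*exp(x*z) - z**2*exp(x*z) - 2*cos(y) - 2 - 2*exp(-x)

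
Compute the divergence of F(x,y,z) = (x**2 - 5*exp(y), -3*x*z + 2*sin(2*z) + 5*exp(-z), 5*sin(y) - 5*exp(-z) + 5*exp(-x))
2*x + 5*exp(-z)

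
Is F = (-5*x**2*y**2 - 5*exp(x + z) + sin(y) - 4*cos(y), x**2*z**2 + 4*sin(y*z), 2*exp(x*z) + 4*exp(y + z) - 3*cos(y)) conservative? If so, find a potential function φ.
No, ∇×F = (-2*x**2*z - 4*y*cos(y*z) + 4*exp(y + z) + 3*sin(y), -2*z*exp(x*z) - 5*exp(x + z), 10*x**2*y + 2*x*z**2 - 4*sin(y) - cos(y)) ≠ 0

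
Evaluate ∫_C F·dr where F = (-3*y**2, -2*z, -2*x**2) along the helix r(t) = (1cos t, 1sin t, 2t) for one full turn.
-4*pi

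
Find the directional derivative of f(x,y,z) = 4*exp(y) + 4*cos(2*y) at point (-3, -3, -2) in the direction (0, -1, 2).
-4*sqrt(5)*(2*exp(3)*sin(6) + 1)*exp(-3)/5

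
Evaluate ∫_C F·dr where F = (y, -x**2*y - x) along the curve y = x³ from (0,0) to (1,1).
-7/8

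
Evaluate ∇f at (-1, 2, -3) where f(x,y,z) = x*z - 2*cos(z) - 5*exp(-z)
(-3, 0, -1 - 2*sin(3) + 5*exp(3))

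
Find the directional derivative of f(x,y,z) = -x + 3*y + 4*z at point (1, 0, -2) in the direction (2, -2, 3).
4*sqrt(17)/17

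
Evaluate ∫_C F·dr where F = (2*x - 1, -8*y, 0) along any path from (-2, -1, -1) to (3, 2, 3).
-12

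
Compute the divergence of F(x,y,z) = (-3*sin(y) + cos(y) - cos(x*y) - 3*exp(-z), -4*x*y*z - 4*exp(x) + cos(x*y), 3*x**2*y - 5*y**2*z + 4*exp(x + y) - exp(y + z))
-4*x*z - x*sin(x*y) - 5*y**2 + y*sin(x*y) - exp(y + z)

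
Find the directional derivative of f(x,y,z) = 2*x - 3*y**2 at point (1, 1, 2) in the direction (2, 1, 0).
-2*sqrt(5)/5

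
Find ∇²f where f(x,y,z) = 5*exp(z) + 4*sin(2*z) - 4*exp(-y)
5*exp(z) - 16*sin(2*z) - 4*exp(-y)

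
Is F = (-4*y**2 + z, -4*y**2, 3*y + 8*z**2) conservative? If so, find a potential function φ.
No, ∇×F = (3, 1, 8*y) ≠ 0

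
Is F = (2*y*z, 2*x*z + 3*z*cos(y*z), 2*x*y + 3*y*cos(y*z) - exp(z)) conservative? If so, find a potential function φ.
Yes, F is conservative. φ = 2*x*y*z - exp(z) + 3*sin(y*z)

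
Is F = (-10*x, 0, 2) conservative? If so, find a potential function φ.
Yes, F is conservative. φ = -5*x**2 + 2*z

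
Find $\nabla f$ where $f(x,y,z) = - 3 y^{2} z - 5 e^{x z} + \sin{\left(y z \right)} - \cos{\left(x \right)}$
(-5*z*exp(x*z) + sin(x), z*(-6*y + cos(y*z)), -5*x*exp(x*z) - 3*y**2 + y*cos(y*z))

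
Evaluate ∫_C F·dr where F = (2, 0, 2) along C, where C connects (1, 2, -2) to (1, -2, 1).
6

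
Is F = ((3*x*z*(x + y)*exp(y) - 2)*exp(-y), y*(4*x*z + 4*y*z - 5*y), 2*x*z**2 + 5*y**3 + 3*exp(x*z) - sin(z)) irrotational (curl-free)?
No, ∇×F = (y*(-4*x + 11*y), 3*x*(x + y) - 2*z**2 - 3*z*exp(x*z), -3*x*z + 4*y*z - 2*exp(-y))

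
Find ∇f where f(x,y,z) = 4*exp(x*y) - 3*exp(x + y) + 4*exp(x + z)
(4*y*exp(x*y) - 3*exp(x + y) + 4*exp(x + z), 4*x*exp(x*y) - 3*exp(x + y), 4*exp(x + z))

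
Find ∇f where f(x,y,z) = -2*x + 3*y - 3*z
(-2, 3, -3)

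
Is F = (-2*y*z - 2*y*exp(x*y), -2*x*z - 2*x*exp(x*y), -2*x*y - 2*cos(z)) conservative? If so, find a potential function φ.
Yes, F is conservative. φ = -2*x*y*z - 2*exp(x*y) - 2*sin(z)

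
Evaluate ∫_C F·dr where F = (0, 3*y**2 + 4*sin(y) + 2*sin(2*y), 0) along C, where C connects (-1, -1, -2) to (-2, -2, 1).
-7 - cos(4) - 3*cos(2) + 4*cos(1)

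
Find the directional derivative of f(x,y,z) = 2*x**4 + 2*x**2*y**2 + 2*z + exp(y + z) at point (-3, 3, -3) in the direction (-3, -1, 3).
872*sqrt(19)/19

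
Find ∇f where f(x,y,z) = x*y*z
(y*z, x*z, x*y)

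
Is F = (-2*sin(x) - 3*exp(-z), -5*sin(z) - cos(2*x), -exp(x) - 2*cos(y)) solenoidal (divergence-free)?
No, ∇·F = -2*cos(x)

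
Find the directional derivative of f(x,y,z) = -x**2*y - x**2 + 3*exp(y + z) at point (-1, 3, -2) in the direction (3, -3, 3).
3*sqrt(3)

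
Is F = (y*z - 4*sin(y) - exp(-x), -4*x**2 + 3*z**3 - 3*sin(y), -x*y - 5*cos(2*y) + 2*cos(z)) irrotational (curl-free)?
No, ∇×F = (-x - 9*z**2 + 10*sin(2*y), 2*y, -8*x - z + 4*cos(y))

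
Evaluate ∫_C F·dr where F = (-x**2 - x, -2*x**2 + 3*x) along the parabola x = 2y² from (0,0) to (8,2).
-3568/15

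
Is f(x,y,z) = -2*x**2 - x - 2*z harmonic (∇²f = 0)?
No, ∇²f = -4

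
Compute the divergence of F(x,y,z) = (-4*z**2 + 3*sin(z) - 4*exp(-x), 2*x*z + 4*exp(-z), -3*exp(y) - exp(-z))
exp(-z) + 4*exp(-x)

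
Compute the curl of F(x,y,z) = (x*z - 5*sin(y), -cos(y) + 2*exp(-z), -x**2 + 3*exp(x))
(2*exp(-z), 3*x - 3*exp(x), 5*cos(y))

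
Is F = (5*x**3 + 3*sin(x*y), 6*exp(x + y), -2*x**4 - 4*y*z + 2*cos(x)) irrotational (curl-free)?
No, ∇×F = (-4*z, 8*x**3 + 2*sin(x), -3*x*cos(x*y) + 6*exp(x + y))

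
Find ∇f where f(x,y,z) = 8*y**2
(0, 16*y, 0)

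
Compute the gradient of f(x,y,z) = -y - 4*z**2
(0, -1, -8*z)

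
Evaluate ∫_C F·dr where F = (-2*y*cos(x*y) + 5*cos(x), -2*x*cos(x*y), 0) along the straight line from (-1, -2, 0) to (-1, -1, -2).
-2*sin(1) + 2*sin(2)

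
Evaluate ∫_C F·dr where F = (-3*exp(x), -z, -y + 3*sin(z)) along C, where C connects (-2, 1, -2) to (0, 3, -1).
-2 - 3*cos(1) + 3*cos(2) + 3*exp(-2)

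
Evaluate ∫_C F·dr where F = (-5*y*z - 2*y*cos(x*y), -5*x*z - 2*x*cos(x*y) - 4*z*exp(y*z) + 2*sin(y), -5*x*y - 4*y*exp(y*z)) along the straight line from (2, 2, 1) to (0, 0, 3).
2*sin(4) + 2*cos(2) + 14 + 4*exp(2)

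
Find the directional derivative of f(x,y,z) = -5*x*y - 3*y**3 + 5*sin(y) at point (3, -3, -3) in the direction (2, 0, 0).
15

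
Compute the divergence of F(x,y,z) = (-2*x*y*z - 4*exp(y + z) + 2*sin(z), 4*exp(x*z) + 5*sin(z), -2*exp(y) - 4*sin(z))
-2*y*z - 4*cos(z)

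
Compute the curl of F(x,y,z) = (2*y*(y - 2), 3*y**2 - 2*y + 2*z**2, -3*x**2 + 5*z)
(-4*z, 6*x, 4 - 4*y)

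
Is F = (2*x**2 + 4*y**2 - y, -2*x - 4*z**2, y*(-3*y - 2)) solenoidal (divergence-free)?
No, ∇·F = 4*x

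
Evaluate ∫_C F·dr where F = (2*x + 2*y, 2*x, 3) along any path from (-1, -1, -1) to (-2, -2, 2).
18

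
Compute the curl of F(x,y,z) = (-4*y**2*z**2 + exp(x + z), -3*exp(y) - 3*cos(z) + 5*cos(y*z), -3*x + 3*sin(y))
(5*y*sin(y*z) - 3*sin(z) + 3*cos(y), -8*y**2*z + exp(x + z) + 3, 8*y*z**2)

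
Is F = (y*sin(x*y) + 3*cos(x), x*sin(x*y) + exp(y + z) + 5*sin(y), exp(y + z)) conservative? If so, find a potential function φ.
Yes, F is conservative. φ = exp(y + z) + 3*sin(x) - 5*cos(y) - cos(x*y)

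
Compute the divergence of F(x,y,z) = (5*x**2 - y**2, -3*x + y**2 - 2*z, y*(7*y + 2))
10*x + 2*y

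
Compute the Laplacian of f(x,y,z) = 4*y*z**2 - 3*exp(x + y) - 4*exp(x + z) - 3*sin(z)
8*y - 6*exp(x + y) - 8*exp(x + z) + 3*sin(z)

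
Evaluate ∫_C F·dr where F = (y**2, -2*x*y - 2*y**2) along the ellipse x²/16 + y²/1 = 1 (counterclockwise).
0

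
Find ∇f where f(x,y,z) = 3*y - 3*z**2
(0, 3, -6*z)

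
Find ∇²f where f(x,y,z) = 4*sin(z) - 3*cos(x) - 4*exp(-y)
-4*sin(z) + 3*cos(x) - 4*exp(-y)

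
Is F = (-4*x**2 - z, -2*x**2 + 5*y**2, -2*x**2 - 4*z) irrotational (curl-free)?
No, ∇×F = (0, 4*x - 1, -4*x)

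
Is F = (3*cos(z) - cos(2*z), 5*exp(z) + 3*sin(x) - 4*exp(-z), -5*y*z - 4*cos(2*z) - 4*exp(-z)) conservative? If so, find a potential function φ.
No, ∇×F = (-5*z - sinh(z) - 9*cosh(z), (4*cos(z) - 3)*sin(z), 3*cos(x)) ≠ 0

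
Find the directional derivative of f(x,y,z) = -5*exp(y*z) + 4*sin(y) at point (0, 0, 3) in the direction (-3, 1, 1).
-sqrt(11)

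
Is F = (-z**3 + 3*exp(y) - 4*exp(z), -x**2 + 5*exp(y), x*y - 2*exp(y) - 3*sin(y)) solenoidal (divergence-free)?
No, ∇·F = 5*exp(y)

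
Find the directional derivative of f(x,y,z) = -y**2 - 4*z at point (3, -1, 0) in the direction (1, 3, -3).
18*sqrt(19)/19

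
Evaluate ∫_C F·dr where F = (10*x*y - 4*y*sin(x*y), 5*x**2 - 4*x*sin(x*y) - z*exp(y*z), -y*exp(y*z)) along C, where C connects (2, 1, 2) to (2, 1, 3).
-exp(3) + exp(2)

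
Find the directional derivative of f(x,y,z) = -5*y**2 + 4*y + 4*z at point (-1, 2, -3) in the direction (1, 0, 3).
6*sqrt(10)/5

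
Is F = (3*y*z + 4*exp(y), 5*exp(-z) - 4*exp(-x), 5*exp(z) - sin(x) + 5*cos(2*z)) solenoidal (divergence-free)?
No, ∇·F = 5*exp(z) - 10*sin(2*z)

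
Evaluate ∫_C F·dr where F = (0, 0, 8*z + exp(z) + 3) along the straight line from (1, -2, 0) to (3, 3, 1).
E + 6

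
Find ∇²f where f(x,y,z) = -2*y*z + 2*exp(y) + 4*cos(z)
2*exp(y) - 4*cos(z)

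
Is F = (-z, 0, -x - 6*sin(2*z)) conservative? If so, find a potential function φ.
Yes, F is conservative. φ = -x*z + 3*cos(2*z)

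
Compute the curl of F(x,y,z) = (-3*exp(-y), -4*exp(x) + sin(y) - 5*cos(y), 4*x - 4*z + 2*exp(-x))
(0, -4 + 2*exp(-x), -4*exp(x) - 3*exp(-y))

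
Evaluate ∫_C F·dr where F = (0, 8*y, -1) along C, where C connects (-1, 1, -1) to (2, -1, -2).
1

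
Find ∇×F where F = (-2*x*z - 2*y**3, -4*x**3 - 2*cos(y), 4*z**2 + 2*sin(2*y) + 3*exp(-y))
(4*cos(2*y) - 3*exp(-y), -2*x, -12*x**2 + 6*y**2)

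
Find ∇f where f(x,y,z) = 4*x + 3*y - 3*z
(4, 3, -3)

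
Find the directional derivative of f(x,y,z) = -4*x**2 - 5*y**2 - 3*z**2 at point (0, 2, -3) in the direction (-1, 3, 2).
-12*sqrt(14)/7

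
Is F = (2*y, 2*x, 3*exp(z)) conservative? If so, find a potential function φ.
Yes, F is conservative. φ = 2*x*y + 3*exp(z)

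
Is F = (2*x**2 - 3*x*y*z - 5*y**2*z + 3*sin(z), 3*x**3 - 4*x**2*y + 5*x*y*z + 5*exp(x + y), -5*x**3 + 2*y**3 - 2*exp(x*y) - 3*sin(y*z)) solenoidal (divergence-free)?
No, ∇·F = -4*x**2 + 5*x*z + 4*x - 3*y*z - 3*y*cos(y*z) + 5*exp(x + y)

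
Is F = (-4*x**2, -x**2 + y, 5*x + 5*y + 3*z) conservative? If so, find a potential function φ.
No, ∇×F = (5, -5, -2*x) ≠ 0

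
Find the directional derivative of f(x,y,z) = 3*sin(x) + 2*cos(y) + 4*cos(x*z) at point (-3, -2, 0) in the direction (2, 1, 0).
2*sqrt(5)*(3*cos(3) + sin(2))/5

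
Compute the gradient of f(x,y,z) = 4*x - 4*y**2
(4, -8*y, 0)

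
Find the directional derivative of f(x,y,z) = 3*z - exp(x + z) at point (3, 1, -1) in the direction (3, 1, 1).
sqrt(11)*(3 - 4*exp(2))/11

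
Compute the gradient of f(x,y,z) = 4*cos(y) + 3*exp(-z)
(0, -4*sin(y), -3*exp(-z))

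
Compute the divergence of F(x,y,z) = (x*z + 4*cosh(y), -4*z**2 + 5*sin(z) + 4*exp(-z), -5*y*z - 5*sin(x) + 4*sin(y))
-5*y + z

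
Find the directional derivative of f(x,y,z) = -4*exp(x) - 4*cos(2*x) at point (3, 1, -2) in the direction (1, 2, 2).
-4*exp(3)/3 + 8*sin(6)/3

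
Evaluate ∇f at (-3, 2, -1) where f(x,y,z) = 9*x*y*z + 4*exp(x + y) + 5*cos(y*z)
(-18 + 4*exp(-1), -5*sin(2) + 4*exp(-1) + 27, -54 + 10*sin(2))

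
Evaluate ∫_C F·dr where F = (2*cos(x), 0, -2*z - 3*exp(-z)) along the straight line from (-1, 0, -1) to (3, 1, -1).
2*sin(3) + 2*sin(1)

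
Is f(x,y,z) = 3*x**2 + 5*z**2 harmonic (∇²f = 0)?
No, ∇²f = 16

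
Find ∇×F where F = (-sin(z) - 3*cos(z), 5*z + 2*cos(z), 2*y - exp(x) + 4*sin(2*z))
(2*sin(z) - 3, exp(x) + 3*sin(z) - cos(z), 0)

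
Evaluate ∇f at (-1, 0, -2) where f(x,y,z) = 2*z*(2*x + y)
(-8, -4, -4)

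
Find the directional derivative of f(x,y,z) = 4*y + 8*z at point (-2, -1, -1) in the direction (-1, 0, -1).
-4*sqrt(2)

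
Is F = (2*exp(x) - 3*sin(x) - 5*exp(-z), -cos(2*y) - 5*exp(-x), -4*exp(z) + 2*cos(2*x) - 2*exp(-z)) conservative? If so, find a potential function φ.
No, ∇×F = (0, 4*sin(2*x) + 5*exp(-z), 5*exp(-x)) ≠ 0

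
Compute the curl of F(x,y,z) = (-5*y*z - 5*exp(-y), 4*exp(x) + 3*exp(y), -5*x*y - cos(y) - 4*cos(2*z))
(-5*x + sin(y), 0, 5*z + 4*exp(x) - 5*exp(-y))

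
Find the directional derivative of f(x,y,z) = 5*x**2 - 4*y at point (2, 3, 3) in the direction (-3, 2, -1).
-34*sqrt(14)/7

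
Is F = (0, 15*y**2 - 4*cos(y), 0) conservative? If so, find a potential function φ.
Yes, F is conservative. φ = 5*y**3 - 4*sin(y)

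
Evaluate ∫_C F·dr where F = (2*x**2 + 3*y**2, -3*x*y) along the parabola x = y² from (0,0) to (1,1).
17/12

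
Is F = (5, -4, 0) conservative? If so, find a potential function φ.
Yes, F is conservative. φ = 5*x - 4*y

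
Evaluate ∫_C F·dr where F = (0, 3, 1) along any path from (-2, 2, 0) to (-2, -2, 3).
-9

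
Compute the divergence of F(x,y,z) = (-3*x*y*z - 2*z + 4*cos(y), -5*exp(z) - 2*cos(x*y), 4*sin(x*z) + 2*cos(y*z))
2*x*sin(x*y) + 4*x*cos(x*z) - 3*y*z - 2*y*sin(y*z)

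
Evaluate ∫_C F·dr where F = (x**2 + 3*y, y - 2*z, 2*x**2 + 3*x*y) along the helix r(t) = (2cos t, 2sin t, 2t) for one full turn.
4*pi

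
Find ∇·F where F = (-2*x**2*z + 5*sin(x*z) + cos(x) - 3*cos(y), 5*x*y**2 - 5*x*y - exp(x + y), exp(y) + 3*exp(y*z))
10*x*y - 4*x*z - 5*x + 3*y*exp(y*z) + 5*z*cos(x*z) - exp(x + y) - sin(x)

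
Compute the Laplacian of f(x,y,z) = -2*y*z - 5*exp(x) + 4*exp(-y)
-5*exp(x) + 4*exp(-y)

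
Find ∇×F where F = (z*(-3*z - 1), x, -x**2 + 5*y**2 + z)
(10*y, 2*x - 6*z - 1, 1)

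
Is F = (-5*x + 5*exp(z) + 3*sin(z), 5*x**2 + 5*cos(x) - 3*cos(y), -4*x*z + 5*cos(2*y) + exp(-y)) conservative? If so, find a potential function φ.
No, ∇×F = (-10*sin(2*y) - exp(-y), 4*z + 5*exp(z) + 3*cos(z), 10*x - 5*sin(x)) ≠ 0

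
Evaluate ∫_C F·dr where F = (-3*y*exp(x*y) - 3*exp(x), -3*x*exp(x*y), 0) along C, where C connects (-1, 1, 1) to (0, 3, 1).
-6 + 6*exp(-1)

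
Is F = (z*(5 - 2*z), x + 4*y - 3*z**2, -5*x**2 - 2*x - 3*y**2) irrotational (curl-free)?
No, ∇×F = (-6*y + 6*z, 10*x - 4*z + 7, 1)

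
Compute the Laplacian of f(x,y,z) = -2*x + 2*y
0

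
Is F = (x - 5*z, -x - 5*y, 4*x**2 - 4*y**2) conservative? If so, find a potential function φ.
No, ∇×F = (-8*y, -8*x - 5, -1) ≠ 0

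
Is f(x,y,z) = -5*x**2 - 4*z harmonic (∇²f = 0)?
No, ∇²f = -10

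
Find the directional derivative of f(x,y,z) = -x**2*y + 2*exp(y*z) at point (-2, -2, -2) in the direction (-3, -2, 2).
32*sqrt(17)/17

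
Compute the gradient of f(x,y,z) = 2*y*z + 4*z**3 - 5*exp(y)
(0, 2*z - 5*exp(y), 2*y + 12*z**2)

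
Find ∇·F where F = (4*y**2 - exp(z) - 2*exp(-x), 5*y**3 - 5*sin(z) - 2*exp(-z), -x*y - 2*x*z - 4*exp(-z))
-2*x + 15*y**2 + 4*exp(-z) + 2*exp(-x)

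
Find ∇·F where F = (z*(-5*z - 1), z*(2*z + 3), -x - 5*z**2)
-10*z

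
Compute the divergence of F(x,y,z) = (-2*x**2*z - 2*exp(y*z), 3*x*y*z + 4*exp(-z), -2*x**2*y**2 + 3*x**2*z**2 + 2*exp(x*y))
x*z*(6*x - 1)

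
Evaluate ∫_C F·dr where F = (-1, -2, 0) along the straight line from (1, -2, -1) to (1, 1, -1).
-6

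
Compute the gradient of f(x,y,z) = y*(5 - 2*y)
(0, 5 - 4*y, 0)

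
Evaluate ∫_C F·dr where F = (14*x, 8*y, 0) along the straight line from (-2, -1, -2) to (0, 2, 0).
-16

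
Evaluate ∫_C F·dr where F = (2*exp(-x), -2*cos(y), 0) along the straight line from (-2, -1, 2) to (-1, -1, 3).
2*E*(-1 + E)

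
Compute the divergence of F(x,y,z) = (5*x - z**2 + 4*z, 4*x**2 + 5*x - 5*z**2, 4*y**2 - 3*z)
2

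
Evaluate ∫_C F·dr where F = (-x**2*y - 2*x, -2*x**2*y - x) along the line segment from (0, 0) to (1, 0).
-1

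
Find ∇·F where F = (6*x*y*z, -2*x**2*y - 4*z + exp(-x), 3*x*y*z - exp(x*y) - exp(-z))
-2*x**2 + 3*x*y + 6*y*z + exp(-z)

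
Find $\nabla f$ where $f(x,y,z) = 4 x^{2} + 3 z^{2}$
(8*x, 0, 6*z)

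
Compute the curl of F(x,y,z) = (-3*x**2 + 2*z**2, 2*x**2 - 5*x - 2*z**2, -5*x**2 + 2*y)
(4*z + 2, 10*x + 4*z, 4*x - 5)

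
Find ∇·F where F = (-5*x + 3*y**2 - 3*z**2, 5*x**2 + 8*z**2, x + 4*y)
-5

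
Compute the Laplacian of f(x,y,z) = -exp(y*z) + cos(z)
-y**2*exp(y*z) - z**2*exp(y*z) - cos(z)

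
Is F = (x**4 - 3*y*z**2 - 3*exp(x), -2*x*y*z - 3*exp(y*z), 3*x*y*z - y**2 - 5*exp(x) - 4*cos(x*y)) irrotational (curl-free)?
No, ∇×F = (2*x*y + 3*x*z + 4*x*sin(x*y) + 3*y*exp(y*z) - 2*y, -9*y*z - 4*y*sin(x*y) + 5*exp(x), z*(-2*y + 3*z))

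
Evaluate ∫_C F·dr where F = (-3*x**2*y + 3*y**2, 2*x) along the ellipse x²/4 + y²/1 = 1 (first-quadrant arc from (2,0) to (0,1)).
-4 + 5*pi/2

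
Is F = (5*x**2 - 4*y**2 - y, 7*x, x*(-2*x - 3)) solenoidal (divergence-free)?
No, ∇·F = 10*x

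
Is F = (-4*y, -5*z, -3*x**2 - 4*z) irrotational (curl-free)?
No, ∇×F = (5, 6*x, 4)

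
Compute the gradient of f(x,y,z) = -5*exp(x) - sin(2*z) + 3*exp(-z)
(-5*exp(x), 0, -2*cos(2*z) - 3*exp(-z))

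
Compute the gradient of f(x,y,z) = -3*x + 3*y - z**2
(-3, 3, -2*z)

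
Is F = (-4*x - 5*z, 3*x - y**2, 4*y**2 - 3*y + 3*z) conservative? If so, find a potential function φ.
No, ∇×F = (8*y - 3, -5, 3) ≠ 0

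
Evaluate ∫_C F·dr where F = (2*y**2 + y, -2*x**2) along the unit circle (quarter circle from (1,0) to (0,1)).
-8/3 - pi/4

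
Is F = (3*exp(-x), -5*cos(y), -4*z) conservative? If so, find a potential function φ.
Yes, F is conservative. φ = -2*z**2 - 5*sin(y) - 3*exp(-x)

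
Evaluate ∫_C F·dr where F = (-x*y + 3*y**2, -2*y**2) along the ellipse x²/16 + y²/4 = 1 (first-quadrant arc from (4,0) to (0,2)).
-80/3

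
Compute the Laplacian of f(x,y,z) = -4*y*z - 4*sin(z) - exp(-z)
4*sin(z) - exp(-z)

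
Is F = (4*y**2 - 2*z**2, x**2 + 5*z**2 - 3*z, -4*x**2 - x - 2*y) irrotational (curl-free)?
No, ∇×F = (1 - 10*z, 8*x - 4*z + 1, 2*x - 8*y)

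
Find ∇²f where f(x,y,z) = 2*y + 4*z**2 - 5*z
8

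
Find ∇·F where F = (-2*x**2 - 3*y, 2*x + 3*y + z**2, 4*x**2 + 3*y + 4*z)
7 - 4*x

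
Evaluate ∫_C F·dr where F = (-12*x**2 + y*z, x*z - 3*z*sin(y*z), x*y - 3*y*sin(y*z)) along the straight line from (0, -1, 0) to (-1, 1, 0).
4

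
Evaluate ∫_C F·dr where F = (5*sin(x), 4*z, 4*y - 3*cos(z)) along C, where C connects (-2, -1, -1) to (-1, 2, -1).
-12 - 5*cos(1) + 5*cos(2)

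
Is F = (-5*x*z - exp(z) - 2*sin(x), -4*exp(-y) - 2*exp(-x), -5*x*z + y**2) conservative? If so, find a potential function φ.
No, ∇×F = (2*y, -5*x + 5*z - exp(z), 2*exp(-x)) ≠ 0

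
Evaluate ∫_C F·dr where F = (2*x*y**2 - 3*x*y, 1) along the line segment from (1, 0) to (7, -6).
1056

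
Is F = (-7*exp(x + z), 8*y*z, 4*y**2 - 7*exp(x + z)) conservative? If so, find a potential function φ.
Yes, F is conservative. φ = 4*y**2*z - 7*exp(x + z)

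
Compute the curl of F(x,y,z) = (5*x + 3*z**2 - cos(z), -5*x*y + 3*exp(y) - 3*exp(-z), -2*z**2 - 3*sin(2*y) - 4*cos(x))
(-6*cos(2*y) - 3*exp(-z), 6*z - 4*sin(x) + sin(z), -5*y)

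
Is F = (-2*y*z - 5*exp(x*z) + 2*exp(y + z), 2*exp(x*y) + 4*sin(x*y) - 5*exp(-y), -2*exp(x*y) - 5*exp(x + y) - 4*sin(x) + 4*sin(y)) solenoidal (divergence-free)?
No, ∇·F = 2*x*exp(x*y) + 4*x*cos(x*y) - 5*z*exp(x*z) + 5*exp(-y)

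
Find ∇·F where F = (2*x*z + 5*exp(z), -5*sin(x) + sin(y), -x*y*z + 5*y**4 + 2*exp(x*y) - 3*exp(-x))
-x*y + 2*z + cos(y)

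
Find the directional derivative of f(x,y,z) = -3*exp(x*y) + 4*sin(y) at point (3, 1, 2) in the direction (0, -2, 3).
2*sqrt(13)*(-4*cos(1) + 9*exp(3))/13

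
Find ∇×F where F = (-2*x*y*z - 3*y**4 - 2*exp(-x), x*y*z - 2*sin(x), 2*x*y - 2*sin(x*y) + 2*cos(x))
(x*(-y - 2*cos(x*y) + 2), -2*x*y + 2*y*cos(x*y) - 2*y + 2*sin(x), 2*x*z + 12*y**3 + y*z - 2*cos(x))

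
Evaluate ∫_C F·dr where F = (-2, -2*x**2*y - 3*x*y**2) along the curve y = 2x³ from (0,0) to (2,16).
-40724/5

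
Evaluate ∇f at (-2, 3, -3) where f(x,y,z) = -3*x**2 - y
(12, -1, 0)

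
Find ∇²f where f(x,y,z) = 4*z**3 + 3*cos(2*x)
24*z - 12*cos(2*x)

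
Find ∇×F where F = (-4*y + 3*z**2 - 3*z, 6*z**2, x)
(-12*z, 6*z - 4, 4)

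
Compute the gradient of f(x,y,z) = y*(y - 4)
(0, 2*y - 4, 0)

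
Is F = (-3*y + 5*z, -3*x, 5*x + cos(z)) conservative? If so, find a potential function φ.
Yes, F is conservative. φ = -3*x*y + 5*x*z + sin(z)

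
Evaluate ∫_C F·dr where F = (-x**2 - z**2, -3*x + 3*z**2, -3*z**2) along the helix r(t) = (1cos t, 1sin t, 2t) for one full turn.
pi*(-64*pi**2 - 16*pi + 45)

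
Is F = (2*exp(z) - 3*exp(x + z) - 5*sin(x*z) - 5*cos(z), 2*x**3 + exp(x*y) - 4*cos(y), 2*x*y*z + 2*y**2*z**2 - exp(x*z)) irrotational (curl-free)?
No, ∇×F = (2*z*(x + 2*y*z), -5*x*cos(x*z) - 2*y*z + z*exp(x*z) + 2*exp(z) - 3*exp(x + z) + 5*sin(z), 6*x**2 + y*exp(x*y))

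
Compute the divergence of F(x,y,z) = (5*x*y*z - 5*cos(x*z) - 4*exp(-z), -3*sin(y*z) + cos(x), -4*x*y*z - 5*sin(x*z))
-4*x*y - 5*x*cos(x*z) + 5*y*z + 5*z*sin(x*z) - 3*z*cos(y*z)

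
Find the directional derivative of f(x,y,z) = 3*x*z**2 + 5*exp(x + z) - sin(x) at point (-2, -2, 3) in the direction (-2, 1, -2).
-20*E/3 + 2*cos(2)/3 + 6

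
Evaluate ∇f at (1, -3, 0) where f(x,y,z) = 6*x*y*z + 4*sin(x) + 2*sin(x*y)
(4*cos(1) - 6*cos(3), 2*cos(3), -18)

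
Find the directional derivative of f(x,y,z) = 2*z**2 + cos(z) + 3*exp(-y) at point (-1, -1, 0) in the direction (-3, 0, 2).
0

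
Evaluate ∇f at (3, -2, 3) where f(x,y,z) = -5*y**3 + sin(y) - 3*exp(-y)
(0, -60 + cos(2) + 3*exp(2), 0)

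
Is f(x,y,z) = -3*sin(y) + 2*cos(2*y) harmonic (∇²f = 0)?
No, ∇²f = 3*sin(y) - 8*cos(2*y)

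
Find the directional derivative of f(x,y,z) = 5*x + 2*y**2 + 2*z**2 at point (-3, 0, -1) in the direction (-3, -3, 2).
-23*sqrt(22)/22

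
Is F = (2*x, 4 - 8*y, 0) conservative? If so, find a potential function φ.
Yes, F is conservative. φ = x**2 - 4*y**2 + 4*y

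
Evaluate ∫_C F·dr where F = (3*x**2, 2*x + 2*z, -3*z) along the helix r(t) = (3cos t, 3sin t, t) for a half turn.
-66 - 3*pi**2/2 + 9*pi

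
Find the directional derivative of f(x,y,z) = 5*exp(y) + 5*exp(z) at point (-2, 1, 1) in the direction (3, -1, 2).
5*sqrt(14)*E/14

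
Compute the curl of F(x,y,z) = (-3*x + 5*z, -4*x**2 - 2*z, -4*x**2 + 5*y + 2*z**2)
(7, 8*x + 5, -8*x)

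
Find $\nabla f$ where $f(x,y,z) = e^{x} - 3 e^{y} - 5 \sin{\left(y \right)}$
(exp(x), -3*exp(y) - 5*cos(y), 0)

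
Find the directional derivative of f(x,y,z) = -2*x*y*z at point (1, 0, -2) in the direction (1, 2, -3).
4*sqrt(14)/7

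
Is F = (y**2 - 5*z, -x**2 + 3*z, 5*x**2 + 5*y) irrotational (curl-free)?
No, ∇×F = (2, -10*x - 5, -2*x - 2*y)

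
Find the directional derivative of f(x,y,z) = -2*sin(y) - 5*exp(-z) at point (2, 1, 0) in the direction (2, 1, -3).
-sqrt(14)*(2*cos(1) + 15)/14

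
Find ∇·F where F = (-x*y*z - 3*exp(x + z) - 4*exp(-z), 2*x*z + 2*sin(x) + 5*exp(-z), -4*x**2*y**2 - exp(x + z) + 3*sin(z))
-y*z - 4*exp(x + z) + 3*cos(z)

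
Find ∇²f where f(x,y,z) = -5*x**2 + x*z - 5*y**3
-30*y - 10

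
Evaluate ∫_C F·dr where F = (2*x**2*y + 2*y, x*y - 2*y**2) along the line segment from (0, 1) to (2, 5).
-104/3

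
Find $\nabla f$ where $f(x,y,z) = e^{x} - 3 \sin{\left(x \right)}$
(exp(x) - 3*cos(x), 0, 0)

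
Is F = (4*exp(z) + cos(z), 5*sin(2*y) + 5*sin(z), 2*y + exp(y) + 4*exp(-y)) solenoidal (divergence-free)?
No, ∇·F = 10*cos(2*y)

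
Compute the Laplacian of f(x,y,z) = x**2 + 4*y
2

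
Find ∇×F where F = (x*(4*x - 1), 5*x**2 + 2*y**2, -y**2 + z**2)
(-2*y, 0, 10*x)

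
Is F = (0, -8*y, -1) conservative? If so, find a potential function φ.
Yes, F is conservative. φ = -4*y**2 - z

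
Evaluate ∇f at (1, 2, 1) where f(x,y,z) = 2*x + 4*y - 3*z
(2, 4, -3)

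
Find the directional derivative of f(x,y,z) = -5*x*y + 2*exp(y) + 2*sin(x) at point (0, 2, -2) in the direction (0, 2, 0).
2*exp(2)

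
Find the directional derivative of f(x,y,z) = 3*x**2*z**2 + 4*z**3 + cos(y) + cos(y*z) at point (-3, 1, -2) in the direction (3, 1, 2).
-sqrt(14)*(sin(1) + 336)/14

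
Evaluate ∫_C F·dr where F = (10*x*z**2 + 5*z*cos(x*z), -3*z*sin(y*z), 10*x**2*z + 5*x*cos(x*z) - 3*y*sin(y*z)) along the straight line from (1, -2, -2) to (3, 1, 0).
-17 - 3*cos(4) + 5*sin(2)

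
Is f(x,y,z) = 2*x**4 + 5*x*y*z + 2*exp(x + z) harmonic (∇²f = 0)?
No, ∇²f = 24*x**2 + 4*exp(x + z)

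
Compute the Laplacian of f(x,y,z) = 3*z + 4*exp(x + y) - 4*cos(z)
8*exp(x + y) + 4*cos(z)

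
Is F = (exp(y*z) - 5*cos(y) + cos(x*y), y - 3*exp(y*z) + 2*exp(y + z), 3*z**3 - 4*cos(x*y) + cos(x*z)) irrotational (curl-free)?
No, ∇×F = (4*x*sin(x*y) + 3*y*exp(y*z) - 2*exp(y + z), y*exp(y*z) - 4*y*sin(x*y) + z*sin(x*z), x*sin(x*y) - z*exp(y*z) - 5*sin(y))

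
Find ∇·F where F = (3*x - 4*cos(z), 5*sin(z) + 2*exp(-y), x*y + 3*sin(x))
3 - 2*exp(-y)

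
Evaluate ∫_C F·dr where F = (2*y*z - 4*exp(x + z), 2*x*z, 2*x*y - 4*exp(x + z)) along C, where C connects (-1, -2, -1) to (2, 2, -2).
-16 + 4*exp(-2)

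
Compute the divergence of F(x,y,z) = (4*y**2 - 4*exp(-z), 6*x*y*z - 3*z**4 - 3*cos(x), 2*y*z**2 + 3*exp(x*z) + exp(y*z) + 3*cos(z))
6*x*z + 3*x*exp(x*z) + 4*y*z + y*exp(y*z) - 3*sin(z)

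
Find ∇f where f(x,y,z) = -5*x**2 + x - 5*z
(1 - 10*x, 0, -5)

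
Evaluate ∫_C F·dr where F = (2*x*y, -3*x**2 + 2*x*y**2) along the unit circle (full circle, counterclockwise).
pi/2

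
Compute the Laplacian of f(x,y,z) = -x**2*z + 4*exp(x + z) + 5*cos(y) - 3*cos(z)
-2*z + 8*exp(x + z) - 5*cos(y) + 3*cos(z)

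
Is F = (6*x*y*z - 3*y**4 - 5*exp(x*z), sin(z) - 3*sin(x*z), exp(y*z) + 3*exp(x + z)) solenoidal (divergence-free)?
No, ∇·F = 6*y*z + y*exp(y*z) - 5*z*exp(x*z) + 3*exp(x + z)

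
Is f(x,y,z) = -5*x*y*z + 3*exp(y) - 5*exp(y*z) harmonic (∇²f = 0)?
No, ∇²f = -5*y**2*exp(y*z) - 5*z**2*exp(y*z) + 3*exp(y)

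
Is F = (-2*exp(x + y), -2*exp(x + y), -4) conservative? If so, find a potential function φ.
Yes, F is conservative. φ = -4*z - 2*exp(x + y)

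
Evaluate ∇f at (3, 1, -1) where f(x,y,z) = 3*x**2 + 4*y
(18, 4, 0)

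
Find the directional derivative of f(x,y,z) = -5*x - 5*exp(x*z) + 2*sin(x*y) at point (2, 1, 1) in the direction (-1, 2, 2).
-5*exp(2) + 2*cos(2) + 5/3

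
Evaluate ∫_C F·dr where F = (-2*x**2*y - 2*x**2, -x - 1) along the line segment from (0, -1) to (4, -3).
70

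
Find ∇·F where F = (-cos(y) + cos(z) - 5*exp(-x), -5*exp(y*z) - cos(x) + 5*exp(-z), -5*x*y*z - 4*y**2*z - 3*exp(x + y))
-5*x*y - 4*y**2 - 5*z*exp(y*z) + 5*exp(-x)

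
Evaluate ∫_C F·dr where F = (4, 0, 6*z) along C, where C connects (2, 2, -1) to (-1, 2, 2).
-3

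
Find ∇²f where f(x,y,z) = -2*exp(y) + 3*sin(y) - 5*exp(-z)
-2*exp(y) - 3*sin(y) - 5*exp(-z)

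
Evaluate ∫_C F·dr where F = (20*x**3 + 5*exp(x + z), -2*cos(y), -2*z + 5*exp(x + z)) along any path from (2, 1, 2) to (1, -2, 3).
-80 + 2*sin(1) + 2*sin(2)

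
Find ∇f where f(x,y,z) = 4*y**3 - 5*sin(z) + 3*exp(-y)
(0, 12*y**2 - 3*exp(-y), -5*cos(z))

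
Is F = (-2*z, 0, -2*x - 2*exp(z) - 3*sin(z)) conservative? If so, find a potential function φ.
Yes, F is conservative. φ = -2*x*z - 2*exp(z) + 3*cos(z)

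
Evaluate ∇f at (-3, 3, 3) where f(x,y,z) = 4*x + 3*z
(4, 0, 3)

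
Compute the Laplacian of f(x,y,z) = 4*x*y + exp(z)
exp(z)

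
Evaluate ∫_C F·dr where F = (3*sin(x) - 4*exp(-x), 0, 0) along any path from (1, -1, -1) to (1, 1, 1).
0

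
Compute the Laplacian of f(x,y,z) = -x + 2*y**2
4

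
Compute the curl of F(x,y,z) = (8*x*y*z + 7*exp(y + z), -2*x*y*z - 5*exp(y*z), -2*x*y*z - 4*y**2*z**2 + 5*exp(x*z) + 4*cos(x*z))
(2*x*y - 2*x*z - 8*y*z**2 + 5*y*exp(y*z), 8*x*y + 2*y*z - 5*z*exp(x*z) + 4*z*sin(x*z) + 7*exp(y + z), -8*x*z - 2*y*z - 7*exp(y + z))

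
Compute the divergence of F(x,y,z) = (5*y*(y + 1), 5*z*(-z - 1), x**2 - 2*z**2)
-4*z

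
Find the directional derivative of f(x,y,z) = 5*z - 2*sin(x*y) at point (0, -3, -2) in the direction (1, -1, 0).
3*sqrt(2)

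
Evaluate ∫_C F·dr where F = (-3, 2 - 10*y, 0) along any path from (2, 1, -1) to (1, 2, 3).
-10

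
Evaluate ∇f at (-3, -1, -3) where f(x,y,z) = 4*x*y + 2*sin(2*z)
(-4, -12, 4*cos(6))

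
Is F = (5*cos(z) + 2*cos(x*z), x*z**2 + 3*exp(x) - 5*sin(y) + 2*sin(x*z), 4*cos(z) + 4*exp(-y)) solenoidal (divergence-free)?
No, ∇·F = -2*z*sin(x*z) - 4*sin(z) - 5*cos(y)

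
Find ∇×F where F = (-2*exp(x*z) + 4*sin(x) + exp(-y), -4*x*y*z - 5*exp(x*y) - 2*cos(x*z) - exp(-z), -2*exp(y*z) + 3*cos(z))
(4*x*y - 2*x*sin(x*z) - 2*z*exp(y*z) - exp(-z), -2*x*exp(x*z), -4*y*z - 5*y*exp(x*y) + 2*z*sin(x*z) + exp(-y))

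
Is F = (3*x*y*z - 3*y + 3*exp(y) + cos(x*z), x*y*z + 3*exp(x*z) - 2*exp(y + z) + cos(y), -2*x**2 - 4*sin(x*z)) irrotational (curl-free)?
No, ∇×F = (-x*y - 3*x*exp(x*z) + 2*exp(y + z), 3*x*y - x*sin(x*z) + 4*x + 4*z*cos(x*z), -3*x*z + y*z + 3*z*exp(x*z) - 3*exp(y) + 3)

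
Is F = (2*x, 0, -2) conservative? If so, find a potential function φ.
Yes, F is conservative. φ = x**2 - 2*z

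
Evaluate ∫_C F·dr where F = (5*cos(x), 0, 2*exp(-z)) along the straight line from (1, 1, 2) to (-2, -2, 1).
-5*sin(2) - 5*sin(1) - 2*exp(-1) + 2*exp(-2)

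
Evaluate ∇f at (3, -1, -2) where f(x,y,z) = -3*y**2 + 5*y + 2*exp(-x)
(-2*exp(-3), 11, 0)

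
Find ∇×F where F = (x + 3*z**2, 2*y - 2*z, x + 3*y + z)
(5, 6*z - 1, 0)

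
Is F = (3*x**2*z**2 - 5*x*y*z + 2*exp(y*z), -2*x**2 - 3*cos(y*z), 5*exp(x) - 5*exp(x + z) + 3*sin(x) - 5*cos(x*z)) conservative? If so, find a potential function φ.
No, ∇×F = (-3*y*sin(y*z), 6*x**2*z - 5*x*y + 2*y*exp(y*z) - 5*z*sin(x*z) - 5*exp(x) + 5*exp(x + z) - 3*cos(x), 5*x*z - 4*x - 2*z*exp(y*z)) ≠ 0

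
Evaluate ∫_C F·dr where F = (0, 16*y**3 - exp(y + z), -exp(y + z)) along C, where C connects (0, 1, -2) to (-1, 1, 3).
(1 - exp(5))*exp(-1)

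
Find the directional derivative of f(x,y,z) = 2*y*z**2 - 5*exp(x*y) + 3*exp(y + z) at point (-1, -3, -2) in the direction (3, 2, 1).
sqrt(14)*(9 + 40*exp(5) + 55*exp(8))*exp(-5)/14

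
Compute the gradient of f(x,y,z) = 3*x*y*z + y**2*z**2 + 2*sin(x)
(3*y*z + 2*cos(x), z*(3*x + 2*y*z), y*(3*x + 2*y*z))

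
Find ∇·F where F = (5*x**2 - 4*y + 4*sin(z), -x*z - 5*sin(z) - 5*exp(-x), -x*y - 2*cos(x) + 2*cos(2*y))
10*x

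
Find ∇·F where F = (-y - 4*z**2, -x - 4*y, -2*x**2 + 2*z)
-2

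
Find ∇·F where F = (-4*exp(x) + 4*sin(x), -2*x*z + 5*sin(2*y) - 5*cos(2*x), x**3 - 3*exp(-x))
-4*exp(x) + 4*cos(x) + 10*cos(2*y)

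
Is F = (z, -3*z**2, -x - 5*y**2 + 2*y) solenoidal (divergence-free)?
Yes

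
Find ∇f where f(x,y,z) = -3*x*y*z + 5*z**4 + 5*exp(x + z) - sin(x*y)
(-3*y*z - y*cos(x*y) + 5*exp(x + z), -x*(3*z + cos(x*y)), -3*x*y + 20*z**3 + 5*exp(x + z))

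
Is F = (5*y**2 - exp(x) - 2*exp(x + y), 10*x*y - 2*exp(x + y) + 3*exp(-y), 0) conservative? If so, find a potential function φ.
Yes, F is conservative. φ = 5*x*y**2 - exp(x) - 2*exp(x + y) - 3*exp(-y)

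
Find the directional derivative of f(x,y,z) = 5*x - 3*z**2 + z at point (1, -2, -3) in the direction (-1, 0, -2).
-43*sqrt(5)/5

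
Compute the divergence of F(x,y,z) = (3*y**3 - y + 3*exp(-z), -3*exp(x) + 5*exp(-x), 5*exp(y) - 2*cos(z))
2*sin(z)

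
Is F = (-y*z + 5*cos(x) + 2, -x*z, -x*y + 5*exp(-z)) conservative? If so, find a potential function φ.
Yes, F is conservative. φ = -x*y*z + 2*x + 5*sin(x) - 5*exp(-z)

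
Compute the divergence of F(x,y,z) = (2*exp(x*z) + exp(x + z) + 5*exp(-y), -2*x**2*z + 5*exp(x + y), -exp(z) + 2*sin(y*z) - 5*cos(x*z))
5*x*sin(x*z) + 2*y*cos(y*z) + 2*z*exp(x*z) - exp(z) + 5*exp(x + y) + exp(x + z)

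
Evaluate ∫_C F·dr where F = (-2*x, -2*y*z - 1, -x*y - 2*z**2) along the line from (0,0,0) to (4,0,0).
-16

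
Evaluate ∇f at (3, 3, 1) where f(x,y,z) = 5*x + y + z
(5, 1, 1)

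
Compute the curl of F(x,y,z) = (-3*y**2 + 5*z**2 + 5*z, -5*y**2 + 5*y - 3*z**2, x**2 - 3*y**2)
(-6*y + 6*z, -2*x + 10*z + 5, 6*y)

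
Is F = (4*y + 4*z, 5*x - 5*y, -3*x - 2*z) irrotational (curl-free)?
No, ∇×F = (0, 7, 1)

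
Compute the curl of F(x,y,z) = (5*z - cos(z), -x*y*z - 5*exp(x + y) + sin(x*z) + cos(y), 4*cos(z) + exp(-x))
(x*(y - cos(x*z)), sin(z) + 5 + exp(-x), -y*z + z*cos(x*z) - 5*exp(x + y))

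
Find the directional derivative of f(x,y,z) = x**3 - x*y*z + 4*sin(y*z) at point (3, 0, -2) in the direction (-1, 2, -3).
-31*sqrt(14)/14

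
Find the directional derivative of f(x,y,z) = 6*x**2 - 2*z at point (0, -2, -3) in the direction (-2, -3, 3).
-3*sqrt(22)/11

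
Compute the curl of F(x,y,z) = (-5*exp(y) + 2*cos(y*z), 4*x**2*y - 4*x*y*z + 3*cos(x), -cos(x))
(4*x*y, -2*y*sin(y*z) - sin(x), 8*x*y - 4*y*z + 2*z*sin(y*z) + 5*exp(y) - 3*sin(x))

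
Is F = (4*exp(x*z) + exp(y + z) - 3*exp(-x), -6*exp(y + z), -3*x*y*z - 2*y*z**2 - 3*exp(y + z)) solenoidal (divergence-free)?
No, ∇·F = -3*x*y - 4*y*z + 4*z*exp(x*z) - 9*exp(y + z) + 3*exp(-x)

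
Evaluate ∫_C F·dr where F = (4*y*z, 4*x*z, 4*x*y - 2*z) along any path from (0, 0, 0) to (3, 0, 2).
-4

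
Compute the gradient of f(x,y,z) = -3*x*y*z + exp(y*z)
(-3*y*z, z*(-3*x + exp(y*z)), y*(-3*x + exp(y*z)))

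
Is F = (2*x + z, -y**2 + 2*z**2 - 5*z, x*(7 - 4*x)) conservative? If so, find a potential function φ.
No, ∇×F = (5 - 4*z, 8*x - 6, 0) ≠ 0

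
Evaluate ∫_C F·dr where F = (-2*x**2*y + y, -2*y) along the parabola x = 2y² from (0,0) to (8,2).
-12148/21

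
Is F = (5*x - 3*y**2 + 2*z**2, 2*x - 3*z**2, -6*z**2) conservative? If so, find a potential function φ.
No, ∇×F = (6*z, 4*z, 6*y + 2) ≠ 0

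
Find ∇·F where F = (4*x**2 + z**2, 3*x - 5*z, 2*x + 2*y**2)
8*x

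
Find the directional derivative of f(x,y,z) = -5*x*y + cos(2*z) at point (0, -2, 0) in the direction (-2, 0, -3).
-20*sqrt(13)/13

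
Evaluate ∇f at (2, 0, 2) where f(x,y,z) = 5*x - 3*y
(5, -3, 0)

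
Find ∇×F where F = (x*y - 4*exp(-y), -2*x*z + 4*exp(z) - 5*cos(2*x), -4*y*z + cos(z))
(2*x - 4*z - 4*exp(z), 0, -x - 2*z + 10*sin(2*x) - 4*exp(-y))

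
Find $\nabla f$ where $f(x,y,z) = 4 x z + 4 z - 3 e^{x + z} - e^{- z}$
(4*z - 3*exp(x + z), 0, 4*x - 3*exp(x + z) + 4 + exp(-z))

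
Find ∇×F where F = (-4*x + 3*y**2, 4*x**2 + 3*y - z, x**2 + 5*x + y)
(2, -2*x - 5, 8*x - 6*y)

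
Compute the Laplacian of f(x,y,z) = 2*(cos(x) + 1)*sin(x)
-2*(4*cos(x) + 1)*sin(x)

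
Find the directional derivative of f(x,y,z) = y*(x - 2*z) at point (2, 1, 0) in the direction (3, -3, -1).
-sqrt(19)/19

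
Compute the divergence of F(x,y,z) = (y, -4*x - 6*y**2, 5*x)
-12*y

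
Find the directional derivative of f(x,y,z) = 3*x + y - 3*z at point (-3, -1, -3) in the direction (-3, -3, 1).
-15*sqrt(19)/19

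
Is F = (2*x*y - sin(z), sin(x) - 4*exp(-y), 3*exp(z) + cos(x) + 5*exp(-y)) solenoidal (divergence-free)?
No, ∇·F = 2*y + 3*exp(z) + 4*exp(-y)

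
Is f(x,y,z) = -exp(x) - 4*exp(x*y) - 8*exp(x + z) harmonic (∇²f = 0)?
No, ∇²f = -4*x**2*exp(x*y) - 4*y**2*exp(x*y) - exp(x) - 16*exp(x + z)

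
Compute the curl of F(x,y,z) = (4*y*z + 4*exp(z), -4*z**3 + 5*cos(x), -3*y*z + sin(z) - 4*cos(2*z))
(3*z*(4*z - 1), 4*y + 4*exp(z), -4*z - 5*sin(x))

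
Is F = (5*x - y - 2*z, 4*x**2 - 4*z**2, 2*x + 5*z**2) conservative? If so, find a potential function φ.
No, ∇×F = (8*z, -4, 8*x + 1) ≠ 0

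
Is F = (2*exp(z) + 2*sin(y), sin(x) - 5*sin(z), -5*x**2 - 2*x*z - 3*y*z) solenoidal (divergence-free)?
No, ∇·F = -2*x - 3*y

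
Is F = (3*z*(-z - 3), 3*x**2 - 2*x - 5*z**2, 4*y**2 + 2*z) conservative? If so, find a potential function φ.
No, ∇×F = (8*y + 10*z, -6*z - 9, 6*x - 2) ≠ 0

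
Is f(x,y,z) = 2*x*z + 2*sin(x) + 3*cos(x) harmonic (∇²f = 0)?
No, ∇²f = -2*sin(x) - 3*cos(x)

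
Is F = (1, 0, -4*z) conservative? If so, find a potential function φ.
Yes, F is conservative. φ = x - 2*z**2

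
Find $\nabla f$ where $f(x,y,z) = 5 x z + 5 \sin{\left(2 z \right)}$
(5*z, 0, 5*x + 10*cos(2*z))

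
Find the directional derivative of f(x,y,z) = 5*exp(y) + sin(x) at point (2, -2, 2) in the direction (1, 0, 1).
sqrt(2)*cos(2)/2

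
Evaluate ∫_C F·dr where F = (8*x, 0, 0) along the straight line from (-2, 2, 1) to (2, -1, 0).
0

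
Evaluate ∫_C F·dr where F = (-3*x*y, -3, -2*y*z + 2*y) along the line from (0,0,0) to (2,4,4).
-164/3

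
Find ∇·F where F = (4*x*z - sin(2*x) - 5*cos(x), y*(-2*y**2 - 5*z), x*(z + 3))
x - 6*y**2 - z + 5*sin(x) - 2*cos(2*x)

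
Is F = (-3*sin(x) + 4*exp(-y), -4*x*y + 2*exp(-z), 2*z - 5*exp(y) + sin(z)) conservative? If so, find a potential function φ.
No, ∇×F = (-5*exp(y) + 2*exp(-z), 0, -4*y + 4*exp(-y)) ≠ 0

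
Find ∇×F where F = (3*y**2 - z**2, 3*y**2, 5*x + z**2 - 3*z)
(0, -2*z - 5, -6*y)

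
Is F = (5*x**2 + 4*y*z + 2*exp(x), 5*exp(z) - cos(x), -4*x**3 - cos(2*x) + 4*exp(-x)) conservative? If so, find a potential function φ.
No, ∇×F = (-5*exp(z), 12*x**2 + 4*y - 2*sin(2*x) + 4*exp(-x), -4*z + sin(x)) ≠ 0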